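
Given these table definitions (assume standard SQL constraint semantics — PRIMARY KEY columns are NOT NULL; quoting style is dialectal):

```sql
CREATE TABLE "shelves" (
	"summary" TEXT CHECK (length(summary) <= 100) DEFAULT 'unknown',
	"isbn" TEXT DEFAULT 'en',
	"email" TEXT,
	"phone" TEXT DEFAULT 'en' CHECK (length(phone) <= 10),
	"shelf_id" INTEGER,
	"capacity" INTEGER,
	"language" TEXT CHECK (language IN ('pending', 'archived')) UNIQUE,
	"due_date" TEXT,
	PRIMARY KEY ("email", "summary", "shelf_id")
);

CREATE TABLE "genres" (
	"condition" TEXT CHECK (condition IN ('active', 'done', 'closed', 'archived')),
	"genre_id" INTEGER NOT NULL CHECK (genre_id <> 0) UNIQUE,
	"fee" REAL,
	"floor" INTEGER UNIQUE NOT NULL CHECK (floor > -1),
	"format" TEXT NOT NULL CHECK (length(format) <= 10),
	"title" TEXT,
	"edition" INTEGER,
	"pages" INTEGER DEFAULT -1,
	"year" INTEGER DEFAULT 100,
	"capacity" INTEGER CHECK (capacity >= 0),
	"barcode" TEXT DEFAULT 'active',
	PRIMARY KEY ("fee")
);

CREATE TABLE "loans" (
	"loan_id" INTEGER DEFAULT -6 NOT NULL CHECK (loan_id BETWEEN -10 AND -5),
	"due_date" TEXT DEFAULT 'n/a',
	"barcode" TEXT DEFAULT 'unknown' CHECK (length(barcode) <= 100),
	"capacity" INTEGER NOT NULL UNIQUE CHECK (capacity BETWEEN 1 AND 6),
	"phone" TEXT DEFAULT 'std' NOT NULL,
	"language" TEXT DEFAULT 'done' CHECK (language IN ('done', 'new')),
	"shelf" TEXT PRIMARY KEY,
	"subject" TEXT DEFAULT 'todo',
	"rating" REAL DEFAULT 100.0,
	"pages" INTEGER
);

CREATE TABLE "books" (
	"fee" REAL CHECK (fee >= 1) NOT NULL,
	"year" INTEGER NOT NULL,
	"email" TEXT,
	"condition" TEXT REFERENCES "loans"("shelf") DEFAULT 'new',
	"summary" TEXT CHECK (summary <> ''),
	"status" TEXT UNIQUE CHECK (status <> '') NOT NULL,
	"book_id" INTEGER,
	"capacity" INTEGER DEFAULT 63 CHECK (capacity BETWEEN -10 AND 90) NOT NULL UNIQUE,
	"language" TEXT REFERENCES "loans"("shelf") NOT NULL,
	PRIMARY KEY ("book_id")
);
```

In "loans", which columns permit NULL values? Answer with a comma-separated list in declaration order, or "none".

due_date, barcode, language, subject, rating, pages

- loan_id: declared NOT NULL → not nullable.
- due_date: DEFAULT only fills an omitted column; an explicit NULL is still allowed → nullable.
- barcode: CHECK does not forbid NULL (a CHECK constraint passes when its expression is NULL) → nullable.
- capacity: declared NOT NULL → not nullable.
- phone: declared NOT NULL → not nullable.
- language: CHECK does not forbid NULL (a CHECK constraint passes when its expression is NULL) → nullable.
- shelf: part of the PRIMARY KEY, which implies NOT NULL → not nullable.
- subject: DEFAULT only fills an omitted column; an explicit NULL is still allowed → nullable.
- rating: DEFAULT only fills an omitted column; an explicit NULL is still allowed → nullable.
- pages: no NOT NULL constraint applies → nullable.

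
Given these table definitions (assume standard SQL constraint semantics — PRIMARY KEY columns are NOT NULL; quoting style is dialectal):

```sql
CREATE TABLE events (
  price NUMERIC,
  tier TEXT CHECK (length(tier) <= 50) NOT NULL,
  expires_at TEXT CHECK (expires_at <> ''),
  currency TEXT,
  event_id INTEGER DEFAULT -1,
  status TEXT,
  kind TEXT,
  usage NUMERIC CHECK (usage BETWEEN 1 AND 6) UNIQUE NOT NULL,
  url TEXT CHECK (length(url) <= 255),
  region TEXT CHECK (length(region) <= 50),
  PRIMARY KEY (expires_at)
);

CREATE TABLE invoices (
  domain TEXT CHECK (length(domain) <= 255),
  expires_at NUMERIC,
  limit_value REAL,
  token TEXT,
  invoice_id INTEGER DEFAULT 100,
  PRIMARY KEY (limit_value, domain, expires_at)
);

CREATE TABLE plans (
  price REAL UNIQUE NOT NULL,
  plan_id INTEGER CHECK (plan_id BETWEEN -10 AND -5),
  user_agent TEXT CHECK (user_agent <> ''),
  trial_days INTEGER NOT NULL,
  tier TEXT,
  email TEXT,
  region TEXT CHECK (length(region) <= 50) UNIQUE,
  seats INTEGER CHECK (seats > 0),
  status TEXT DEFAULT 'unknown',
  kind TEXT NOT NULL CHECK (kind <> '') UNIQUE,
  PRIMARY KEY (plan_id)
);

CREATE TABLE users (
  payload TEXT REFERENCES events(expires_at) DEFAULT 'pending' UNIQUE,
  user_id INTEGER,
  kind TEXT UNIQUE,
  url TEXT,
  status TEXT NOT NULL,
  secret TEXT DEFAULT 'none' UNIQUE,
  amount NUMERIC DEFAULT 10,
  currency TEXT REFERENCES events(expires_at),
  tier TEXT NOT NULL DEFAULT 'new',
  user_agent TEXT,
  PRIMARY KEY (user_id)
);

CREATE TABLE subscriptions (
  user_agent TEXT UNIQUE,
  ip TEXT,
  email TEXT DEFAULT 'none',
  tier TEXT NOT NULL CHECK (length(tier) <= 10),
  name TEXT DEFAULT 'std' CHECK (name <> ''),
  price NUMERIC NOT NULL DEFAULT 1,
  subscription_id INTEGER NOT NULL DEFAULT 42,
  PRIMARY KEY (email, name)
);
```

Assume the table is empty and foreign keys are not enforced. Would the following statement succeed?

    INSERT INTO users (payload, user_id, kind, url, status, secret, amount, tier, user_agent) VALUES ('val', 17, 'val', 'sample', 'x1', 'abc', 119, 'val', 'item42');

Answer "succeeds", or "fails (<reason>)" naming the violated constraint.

succeeds

NOT NULL columns: status is supplied; tier is supplied; user_id is supplied.
No constraint is violated.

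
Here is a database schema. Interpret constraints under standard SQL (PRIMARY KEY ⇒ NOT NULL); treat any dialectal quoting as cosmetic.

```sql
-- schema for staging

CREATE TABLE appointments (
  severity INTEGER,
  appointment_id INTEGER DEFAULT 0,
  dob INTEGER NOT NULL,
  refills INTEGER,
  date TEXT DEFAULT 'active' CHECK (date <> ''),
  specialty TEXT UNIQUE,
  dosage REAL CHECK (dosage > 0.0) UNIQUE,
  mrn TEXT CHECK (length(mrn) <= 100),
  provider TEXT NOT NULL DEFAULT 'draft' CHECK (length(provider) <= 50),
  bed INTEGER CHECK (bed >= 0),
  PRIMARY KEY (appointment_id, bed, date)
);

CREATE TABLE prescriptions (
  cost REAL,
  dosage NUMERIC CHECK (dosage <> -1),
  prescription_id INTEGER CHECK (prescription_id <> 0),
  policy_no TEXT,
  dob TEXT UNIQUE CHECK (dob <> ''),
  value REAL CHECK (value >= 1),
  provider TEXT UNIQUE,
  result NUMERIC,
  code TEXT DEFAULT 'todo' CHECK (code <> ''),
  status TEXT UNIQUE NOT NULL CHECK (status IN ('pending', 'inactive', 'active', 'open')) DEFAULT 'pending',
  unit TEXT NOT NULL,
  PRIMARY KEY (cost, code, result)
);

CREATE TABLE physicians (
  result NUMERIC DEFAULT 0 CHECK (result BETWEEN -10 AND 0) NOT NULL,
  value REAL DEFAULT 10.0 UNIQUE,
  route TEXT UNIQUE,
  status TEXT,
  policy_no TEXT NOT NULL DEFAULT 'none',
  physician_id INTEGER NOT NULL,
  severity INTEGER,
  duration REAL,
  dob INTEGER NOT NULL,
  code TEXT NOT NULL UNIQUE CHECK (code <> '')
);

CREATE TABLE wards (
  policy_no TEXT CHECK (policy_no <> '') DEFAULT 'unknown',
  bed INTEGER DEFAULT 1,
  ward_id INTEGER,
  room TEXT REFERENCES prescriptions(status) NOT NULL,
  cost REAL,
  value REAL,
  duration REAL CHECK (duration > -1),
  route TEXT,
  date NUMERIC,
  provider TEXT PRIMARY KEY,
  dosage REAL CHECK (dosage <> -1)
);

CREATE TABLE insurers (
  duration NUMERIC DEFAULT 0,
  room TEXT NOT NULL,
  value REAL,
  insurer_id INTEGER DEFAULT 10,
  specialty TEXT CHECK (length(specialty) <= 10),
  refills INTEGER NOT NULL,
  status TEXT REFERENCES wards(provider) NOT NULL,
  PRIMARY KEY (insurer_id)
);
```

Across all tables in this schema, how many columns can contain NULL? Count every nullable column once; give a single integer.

appointments: 5 nullable (severity, refills, specialty, dosage, mrn — PK (appointment_id, bed, date) and explicit NOT NULL columns excluded).
prescriptions: 6 nullable (dosage, prescription_id, policy_no, dob, value, provider — PK (cost, code, result) and explicit NOT NULL columns excluded).
physicians: 5 nullable (value, route, status, severity, duration — PK none and explicit NOT NULL columns excluded).
wards: 9 nullable (policy_no, bed, ward_id, cost, value, duration, route, date, dosage — PK (provider) and explicit NOT NULL columns excluded).
insurers: 3 nullable (duration, value, specialty — PK (insurer_id) and explicit NOT NULL columns excluded).
Total: 5 + 6 + 5 + 9 + 3 = 28.

28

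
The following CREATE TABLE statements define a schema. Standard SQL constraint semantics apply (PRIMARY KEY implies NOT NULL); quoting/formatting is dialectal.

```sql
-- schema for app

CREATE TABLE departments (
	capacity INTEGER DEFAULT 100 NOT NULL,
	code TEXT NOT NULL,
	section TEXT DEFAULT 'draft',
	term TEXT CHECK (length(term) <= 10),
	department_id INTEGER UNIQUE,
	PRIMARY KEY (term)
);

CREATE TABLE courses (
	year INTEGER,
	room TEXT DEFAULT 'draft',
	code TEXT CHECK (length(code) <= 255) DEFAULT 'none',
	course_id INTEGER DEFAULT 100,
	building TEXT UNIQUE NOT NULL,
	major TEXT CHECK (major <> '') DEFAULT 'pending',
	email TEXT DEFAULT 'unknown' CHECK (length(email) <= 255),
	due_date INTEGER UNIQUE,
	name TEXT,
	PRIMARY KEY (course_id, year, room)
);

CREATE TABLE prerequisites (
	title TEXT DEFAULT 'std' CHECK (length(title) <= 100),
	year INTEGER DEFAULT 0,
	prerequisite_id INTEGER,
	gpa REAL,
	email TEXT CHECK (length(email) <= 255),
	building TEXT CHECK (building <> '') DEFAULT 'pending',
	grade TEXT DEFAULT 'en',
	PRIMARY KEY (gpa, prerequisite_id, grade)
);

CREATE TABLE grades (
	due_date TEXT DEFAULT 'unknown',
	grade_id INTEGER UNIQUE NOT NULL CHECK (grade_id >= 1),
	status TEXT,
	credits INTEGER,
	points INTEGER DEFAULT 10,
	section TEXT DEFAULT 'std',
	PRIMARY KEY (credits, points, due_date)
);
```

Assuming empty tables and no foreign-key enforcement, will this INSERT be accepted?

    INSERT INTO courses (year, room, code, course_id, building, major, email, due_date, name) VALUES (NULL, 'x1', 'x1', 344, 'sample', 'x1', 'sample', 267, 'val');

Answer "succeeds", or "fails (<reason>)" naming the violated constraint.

year is explicitly set to NULL, but year is part of the PRIMARY KEY (implied NOT NULL).

fails (NOT NULL on year)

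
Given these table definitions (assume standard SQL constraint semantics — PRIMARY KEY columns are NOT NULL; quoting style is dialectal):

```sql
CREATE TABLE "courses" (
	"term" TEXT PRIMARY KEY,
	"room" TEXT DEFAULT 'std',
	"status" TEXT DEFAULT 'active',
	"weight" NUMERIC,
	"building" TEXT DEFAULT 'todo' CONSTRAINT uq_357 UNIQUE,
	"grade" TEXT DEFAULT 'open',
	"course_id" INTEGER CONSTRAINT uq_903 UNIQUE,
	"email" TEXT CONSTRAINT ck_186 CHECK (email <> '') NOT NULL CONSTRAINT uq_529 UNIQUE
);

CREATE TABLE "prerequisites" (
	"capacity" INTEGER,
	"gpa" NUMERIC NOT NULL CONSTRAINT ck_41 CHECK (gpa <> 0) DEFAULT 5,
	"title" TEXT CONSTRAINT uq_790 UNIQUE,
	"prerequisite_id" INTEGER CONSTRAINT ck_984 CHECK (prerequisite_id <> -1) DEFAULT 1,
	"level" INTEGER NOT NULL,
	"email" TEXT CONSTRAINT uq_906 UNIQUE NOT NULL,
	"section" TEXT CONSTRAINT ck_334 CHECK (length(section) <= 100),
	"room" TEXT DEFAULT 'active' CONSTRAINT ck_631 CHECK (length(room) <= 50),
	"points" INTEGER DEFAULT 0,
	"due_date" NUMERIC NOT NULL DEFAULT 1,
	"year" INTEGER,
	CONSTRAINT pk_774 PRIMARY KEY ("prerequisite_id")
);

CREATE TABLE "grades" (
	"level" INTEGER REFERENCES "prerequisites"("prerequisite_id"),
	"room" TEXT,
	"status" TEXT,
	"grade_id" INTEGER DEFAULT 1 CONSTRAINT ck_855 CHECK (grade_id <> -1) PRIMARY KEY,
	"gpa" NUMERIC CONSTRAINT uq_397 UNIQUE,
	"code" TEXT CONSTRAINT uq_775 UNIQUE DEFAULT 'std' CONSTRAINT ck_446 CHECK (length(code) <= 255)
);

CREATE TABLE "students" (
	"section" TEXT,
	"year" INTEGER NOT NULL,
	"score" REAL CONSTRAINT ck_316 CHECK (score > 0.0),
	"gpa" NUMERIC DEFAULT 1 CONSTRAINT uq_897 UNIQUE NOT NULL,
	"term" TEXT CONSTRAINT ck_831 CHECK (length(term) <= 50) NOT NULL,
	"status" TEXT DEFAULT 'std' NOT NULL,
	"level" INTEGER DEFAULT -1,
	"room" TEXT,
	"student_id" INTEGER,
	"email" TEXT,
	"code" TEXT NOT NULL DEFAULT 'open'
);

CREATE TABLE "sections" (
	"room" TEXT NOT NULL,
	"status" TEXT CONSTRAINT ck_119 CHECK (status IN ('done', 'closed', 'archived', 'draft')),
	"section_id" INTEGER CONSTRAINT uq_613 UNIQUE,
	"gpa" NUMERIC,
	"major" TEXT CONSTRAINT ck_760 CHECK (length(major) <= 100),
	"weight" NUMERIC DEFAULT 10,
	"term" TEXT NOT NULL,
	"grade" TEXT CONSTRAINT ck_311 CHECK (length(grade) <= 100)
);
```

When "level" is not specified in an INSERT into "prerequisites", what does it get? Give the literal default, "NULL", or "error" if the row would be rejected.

error

level has no DEFAULT clause.
Omitting it would insert NULL, but it is declared NOT NULL, so the INSERT fails.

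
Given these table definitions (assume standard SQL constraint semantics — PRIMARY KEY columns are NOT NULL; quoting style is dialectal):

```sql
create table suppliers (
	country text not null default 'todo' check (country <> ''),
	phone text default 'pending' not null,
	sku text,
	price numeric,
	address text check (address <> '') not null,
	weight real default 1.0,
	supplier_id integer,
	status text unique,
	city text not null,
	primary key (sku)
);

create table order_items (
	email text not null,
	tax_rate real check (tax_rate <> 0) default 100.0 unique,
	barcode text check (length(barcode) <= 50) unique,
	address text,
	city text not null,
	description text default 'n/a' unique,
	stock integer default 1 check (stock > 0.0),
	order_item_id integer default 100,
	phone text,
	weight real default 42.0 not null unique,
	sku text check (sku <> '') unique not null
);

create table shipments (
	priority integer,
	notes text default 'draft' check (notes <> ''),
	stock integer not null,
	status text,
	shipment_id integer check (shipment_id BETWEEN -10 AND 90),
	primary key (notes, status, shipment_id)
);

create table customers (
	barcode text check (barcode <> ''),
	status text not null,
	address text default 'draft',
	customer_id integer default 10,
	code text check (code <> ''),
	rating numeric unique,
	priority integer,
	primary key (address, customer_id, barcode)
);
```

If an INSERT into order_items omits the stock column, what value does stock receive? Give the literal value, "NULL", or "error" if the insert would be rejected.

1

stock has an explicit DEFAULT 1.
When the column is omitted from an INSERT, that default is used.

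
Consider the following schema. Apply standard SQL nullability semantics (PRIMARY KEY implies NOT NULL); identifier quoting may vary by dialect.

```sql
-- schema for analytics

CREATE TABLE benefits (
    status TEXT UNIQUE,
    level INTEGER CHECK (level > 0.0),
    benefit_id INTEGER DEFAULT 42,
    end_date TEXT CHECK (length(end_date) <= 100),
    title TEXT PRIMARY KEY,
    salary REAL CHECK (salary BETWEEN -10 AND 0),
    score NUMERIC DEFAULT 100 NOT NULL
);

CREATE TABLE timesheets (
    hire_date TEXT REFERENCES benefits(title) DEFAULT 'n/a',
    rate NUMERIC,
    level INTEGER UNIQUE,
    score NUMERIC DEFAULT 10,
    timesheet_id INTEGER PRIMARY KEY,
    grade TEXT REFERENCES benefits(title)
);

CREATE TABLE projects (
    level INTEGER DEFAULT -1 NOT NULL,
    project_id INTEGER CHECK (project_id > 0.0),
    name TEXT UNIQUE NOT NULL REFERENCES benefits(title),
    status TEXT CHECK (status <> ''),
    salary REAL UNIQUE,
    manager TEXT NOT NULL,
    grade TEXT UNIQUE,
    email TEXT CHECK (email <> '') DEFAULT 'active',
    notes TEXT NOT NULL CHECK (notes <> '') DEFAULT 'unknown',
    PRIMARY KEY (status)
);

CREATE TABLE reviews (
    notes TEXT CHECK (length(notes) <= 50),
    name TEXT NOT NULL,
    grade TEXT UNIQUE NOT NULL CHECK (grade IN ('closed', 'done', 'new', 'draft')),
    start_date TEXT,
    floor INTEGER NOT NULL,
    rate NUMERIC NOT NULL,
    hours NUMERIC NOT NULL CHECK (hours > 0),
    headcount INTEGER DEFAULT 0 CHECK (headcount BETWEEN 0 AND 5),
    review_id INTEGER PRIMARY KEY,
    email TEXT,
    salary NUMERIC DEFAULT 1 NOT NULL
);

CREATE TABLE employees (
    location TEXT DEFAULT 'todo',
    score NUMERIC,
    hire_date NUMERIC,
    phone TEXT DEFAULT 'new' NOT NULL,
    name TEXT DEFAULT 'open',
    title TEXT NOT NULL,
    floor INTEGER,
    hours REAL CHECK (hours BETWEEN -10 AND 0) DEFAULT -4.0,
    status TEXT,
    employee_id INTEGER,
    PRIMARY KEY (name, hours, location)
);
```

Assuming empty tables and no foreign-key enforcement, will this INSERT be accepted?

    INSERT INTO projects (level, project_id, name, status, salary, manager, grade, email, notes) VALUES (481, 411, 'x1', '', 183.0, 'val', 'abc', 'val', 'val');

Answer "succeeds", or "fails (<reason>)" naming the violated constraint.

The value '' for status violates CHECK (status <> '').

fails (CHECK on status)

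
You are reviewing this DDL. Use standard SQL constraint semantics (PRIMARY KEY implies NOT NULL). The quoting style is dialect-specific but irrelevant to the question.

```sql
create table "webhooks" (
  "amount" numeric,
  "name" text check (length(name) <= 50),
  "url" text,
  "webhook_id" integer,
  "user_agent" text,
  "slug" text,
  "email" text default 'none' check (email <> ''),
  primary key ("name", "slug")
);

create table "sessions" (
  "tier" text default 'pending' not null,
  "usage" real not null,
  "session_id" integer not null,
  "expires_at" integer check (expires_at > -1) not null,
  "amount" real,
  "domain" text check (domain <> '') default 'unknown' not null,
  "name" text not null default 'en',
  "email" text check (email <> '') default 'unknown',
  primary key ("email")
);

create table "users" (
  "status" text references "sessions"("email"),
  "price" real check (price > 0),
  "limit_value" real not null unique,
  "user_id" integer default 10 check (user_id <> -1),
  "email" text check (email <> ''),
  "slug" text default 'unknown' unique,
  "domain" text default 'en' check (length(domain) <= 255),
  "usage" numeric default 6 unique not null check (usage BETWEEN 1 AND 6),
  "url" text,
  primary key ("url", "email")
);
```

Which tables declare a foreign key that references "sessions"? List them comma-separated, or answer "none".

users

- users.status references sessions(email).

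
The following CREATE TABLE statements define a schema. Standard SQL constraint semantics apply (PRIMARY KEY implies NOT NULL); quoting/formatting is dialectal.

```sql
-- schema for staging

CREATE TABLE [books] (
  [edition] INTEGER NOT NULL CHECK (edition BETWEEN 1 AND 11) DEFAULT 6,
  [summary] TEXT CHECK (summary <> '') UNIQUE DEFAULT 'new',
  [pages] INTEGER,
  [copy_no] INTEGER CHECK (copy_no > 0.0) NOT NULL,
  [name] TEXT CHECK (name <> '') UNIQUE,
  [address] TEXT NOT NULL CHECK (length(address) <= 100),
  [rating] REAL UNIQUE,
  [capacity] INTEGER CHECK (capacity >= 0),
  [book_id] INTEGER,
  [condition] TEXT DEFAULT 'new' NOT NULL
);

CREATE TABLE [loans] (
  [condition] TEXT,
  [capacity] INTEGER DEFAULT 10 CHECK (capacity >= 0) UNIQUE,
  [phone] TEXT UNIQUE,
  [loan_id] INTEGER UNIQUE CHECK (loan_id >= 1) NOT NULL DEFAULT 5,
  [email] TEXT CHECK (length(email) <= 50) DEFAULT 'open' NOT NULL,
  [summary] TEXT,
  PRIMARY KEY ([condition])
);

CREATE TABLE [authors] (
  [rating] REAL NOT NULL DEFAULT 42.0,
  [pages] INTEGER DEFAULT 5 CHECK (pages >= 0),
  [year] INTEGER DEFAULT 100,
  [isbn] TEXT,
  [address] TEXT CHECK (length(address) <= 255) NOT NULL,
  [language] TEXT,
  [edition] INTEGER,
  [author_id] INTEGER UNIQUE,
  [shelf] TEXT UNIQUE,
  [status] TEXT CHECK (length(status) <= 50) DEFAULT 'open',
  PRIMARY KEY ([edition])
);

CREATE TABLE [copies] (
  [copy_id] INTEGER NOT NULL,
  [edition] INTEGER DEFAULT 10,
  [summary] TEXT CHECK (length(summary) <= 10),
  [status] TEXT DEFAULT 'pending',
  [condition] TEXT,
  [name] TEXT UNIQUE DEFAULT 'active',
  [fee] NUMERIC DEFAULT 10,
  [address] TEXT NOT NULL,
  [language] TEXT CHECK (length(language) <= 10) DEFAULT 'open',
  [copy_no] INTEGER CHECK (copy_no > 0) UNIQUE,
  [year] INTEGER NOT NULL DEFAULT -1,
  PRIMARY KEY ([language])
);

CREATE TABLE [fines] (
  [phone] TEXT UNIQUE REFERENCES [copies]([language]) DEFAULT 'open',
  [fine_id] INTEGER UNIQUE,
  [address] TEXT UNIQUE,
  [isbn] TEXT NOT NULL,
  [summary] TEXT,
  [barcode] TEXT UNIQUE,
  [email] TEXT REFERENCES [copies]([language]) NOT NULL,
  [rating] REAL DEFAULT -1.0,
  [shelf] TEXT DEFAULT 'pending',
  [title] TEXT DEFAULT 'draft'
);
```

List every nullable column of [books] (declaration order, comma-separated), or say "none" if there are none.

- edition: declared NOT NULL → not nullable.
- summary: CHECK does not forbid NULL (a CHECK constraint passes when its expression is NULL) → nullable.
- pages: no NOT NULL constraint applies → nullable.
- copy_no: declared NOT NULL → not nullable.
- name: CHECK does not forbid NULL (a CHECK constraint passes when its expression is NULL) → nullable.
- address: declared NOT NULL → not nullable.
- rating: UNIQUE does not imply NOT NULL → nullable.
- capacity: CHECK does not forbid NULL (a CHECK constraint passes when its expression is NULL) → nullable.
- book_id: no NOT NULL constraint applies → nullable.
- condition: declared NOT NULL → not nullable.

summary, pages, name, rating, capacity, book_id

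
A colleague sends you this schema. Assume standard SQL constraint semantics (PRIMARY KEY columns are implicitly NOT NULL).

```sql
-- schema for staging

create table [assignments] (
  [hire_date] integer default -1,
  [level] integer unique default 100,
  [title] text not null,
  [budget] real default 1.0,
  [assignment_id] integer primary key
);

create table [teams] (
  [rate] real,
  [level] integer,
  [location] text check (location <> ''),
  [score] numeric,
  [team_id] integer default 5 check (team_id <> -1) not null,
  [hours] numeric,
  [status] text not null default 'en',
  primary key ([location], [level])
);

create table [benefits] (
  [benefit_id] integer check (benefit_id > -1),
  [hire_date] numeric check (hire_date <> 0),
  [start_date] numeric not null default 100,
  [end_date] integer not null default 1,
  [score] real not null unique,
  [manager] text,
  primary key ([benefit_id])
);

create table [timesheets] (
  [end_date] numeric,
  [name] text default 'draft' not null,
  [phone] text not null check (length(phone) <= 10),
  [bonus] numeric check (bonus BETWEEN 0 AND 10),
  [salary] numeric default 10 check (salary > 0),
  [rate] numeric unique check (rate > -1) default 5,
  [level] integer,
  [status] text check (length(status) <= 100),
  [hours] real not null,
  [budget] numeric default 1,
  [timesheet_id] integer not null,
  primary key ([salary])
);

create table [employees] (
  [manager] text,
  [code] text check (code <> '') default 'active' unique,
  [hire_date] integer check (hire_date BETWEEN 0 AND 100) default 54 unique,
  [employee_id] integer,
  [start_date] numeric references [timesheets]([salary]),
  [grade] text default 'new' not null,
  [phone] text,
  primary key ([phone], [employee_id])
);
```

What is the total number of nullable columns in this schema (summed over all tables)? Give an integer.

18

assignments: 3 nullable (hire_date, level, budget — PK (assignment_id) and explicit NOT NULL columns excluded).
teams: 3 nullable (rate, score, hours — PK (location, level) and explicit NOT NULL columns excluded).
benefits: 2 nullable (hire_date, manager — PK (benefit_id) and explicit NOT NULL columns excluded).
timesheets: 6 nullable (end_date, bonus, rate, level, status, budget — PK (salary) and explicit NOT NULL columns excluded).
employees: 4 nullable (manager, code, hire_date, start_date — PK (phone, employee_id) and explicit NOT NULL columns excluded).
Total: 3 + 3 + 2 + 6 + 4 = 18.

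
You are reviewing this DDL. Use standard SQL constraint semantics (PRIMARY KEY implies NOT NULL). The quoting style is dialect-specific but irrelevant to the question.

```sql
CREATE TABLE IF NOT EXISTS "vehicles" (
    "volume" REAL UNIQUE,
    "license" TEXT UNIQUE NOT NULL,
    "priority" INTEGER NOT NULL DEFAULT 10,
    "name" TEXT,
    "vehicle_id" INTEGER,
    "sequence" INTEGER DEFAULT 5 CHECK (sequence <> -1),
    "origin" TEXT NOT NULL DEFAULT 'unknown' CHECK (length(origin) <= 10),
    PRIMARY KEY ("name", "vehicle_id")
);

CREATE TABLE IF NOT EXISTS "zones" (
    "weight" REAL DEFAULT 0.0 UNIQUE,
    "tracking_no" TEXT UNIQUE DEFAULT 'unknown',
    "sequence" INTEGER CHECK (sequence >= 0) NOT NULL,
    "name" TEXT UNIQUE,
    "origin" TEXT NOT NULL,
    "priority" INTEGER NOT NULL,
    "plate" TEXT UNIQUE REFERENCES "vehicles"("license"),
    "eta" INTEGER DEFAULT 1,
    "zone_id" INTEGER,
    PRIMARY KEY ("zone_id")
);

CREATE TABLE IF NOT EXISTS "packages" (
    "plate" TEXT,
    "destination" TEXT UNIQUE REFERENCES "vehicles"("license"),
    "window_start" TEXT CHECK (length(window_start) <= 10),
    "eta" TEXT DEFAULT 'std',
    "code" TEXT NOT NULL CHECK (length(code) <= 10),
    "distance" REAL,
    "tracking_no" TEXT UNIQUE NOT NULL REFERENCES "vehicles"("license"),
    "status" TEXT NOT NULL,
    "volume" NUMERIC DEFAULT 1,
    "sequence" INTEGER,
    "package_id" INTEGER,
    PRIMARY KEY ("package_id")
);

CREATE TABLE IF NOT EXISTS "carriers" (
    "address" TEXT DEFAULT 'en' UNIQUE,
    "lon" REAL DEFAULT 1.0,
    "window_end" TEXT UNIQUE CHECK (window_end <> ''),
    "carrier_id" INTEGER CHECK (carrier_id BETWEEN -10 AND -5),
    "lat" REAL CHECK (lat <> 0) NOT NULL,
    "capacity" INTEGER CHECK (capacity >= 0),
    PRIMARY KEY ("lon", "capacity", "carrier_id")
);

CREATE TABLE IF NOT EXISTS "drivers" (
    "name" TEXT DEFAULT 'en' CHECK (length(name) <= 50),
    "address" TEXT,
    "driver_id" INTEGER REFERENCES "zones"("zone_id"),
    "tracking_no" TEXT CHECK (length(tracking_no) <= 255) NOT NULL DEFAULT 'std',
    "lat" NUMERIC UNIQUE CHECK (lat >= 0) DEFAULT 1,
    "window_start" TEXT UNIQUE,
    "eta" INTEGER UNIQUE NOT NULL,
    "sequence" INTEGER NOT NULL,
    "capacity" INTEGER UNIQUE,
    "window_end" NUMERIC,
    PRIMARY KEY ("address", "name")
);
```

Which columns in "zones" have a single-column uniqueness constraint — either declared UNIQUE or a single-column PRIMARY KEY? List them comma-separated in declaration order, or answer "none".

- weight: declared UNIQUE → unique.
- tracking_no: declared UNIQUE → unique.
- sequence: no UNIQUE or single-column PK constraint.
- name: declared UNIQUE → unique.
- origin: no UNIQUE or single-column PK constraint.
- priority: no UNIQUE or single-column PK constraint.
- plate: declared UNIQUE → unique.
- eta: no UNIQUE or single-column PK constraint.
- zone_id: single-column PRIMARY KEY → unique.

weight, tracking_no, name, plate, zone_id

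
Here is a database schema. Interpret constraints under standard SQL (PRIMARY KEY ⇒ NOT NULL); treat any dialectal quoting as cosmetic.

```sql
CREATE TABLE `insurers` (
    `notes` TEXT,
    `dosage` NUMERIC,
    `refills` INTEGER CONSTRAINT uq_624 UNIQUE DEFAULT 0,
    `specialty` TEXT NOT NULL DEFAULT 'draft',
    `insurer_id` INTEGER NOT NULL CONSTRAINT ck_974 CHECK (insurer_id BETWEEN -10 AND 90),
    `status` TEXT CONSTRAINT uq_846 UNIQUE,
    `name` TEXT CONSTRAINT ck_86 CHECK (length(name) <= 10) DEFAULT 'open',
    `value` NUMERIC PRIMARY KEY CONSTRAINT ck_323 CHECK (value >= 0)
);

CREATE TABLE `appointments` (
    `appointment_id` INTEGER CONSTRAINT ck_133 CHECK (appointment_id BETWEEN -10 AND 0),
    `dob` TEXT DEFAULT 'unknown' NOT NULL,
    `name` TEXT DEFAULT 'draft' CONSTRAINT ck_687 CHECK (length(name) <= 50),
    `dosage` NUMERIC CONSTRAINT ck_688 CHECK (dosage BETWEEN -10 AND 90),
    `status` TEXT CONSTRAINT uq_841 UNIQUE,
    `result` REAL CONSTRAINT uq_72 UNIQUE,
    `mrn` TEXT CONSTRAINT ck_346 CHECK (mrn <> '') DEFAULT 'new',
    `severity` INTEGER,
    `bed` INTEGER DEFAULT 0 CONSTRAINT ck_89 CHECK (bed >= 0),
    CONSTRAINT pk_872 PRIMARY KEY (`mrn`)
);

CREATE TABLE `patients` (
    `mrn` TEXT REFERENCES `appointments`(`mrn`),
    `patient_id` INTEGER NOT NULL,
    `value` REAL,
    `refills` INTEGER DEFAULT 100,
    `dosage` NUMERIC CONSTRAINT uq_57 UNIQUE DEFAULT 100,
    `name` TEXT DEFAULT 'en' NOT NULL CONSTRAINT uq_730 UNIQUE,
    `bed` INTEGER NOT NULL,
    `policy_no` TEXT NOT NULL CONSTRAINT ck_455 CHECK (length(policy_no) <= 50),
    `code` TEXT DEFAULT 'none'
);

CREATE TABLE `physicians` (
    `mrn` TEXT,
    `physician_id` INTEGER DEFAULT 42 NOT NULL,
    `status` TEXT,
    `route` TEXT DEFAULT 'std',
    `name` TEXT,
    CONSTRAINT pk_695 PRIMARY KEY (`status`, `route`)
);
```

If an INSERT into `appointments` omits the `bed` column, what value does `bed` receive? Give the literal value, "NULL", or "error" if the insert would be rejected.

0

bed has an explicit DEFAULT 0.
When the column is omitted from an INSERT, that default is used.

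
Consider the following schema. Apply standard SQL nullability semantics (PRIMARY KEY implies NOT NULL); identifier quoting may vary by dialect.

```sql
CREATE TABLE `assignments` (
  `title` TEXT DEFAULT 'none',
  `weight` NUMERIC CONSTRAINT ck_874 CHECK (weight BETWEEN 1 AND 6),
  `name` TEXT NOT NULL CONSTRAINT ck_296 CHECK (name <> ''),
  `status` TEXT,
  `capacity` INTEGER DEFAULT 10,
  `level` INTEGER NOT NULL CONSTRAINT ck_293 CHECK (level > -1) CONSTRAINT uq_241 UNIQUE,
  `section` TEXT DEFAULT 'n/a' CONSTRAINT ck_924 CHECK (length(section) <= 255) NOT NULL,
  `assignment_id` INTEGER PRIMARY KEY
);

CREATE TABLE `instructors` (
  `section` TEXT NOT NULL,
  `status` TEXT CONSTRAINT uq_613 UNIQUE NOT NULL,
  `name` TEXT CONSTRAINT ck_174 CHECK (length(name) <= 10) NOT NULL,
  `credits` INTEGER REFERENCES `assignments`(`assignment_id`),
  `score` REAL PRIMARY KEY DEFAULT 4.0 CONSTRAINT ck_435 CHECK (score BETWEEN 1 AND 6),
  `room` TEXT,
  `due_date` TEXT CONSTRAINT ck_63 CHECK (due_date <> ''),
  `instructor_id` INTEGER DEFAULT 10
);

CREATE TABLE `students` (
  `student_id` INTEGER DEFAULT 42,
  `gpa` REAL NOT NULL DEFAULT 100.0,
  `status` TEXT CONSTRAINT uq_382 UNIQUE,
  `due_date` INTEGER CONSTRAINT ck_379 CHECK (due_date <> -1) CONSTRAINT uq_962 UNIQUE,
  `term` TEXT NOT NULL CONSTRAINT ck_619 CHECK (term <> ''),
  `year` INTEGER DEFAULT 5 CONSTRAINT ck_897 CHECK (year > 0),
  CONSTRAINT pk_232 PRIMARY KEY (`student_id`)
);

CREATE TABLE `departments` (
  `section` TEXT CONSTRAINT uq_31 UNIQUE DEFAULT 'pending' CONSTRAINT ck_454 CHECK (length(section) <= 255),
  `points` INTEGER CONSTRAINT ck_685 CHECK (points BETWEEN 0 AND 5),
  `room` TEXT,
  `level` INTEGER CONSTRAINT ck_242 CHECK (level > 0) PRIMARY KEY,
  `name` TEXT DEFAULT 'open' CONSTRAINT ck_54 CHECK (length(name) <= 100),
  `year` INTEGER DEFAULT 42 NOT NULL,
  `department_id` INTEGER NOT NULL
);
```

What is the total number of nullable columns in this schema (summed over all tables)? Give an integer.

assignments: 4 nullable (title, weight, status, capacity — PK (assignment_id) and explicit NOT NULL columns excluded).
instructors: 4 nullable (credits, room, due_date, instructor_id — PK (score) and explicit NOT NULL columns excluded).
students: 3 nullable (status, due_date, year — PK (student_id) and explicit NOT NULL columns excluded).
departments: 4 nullable (section, points, room, name — PK (level) and explicit NOT NULL columns excluded).
Total: 4 + 4 + 3 + 4 = 15.

15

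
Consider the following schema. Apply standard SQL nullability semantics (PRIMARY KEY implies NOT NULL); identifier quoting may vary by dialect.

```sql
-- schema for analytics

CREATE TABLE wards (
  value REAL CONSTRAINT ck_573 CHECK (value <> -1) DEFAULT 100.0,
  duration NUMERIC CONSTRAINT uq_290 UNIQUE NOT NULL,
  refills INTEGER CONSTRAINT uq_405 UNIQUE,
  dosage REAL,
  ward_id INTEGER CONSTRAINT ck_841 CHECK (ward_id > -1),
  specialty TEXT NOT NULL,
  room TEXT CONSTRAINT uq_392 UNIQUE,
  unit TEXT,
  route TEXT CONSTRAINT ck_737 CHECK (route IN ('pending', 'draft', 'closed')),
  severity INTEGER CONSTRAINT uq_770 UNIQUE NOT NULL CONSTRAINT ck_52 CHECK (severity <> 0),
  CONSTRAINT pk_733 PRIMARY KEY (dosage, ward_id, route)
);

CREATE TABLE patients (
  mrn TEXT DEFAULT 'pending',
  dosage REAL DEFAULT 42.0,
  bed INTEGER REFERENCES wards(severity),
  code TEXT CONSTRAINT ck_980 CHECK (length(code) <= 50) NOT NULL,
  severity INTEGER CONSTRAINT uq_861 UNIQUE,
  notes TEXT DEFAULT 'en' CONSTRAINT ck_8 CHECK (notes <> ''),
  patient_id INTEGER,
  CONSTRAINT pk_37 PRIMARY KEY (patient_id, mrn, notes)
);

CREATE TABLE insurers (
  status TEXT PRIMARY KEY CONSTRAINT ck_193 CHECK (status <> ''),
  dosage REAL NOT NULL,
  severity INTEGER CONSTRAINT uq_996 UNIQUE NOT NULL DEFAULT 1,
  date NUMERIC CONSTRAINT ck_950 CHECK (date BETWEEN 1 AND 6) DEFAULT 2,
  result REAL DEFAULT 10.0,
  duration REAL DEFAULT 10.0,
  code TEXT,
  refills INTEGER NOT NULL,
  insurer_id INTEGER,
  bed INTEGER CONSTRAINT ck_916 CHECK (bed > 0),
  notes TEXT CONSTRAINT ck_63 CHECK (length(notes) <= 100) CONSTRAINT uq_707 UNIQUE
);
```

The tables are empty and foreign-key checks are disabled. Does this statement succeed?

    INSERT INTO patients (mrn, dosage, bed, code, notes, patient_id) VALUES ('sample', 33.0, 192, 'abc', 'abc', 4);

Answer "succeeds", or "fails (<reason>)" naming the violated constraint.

succeeds

NOT NULL columns: code is supplied; mrn is supplied; notes is supplied; patient_id is supplied.
CHECK constraints: 'abc' satisfies (length(code) <= 50); 'abc' satisfies (notes <> '').
No constraint is violated.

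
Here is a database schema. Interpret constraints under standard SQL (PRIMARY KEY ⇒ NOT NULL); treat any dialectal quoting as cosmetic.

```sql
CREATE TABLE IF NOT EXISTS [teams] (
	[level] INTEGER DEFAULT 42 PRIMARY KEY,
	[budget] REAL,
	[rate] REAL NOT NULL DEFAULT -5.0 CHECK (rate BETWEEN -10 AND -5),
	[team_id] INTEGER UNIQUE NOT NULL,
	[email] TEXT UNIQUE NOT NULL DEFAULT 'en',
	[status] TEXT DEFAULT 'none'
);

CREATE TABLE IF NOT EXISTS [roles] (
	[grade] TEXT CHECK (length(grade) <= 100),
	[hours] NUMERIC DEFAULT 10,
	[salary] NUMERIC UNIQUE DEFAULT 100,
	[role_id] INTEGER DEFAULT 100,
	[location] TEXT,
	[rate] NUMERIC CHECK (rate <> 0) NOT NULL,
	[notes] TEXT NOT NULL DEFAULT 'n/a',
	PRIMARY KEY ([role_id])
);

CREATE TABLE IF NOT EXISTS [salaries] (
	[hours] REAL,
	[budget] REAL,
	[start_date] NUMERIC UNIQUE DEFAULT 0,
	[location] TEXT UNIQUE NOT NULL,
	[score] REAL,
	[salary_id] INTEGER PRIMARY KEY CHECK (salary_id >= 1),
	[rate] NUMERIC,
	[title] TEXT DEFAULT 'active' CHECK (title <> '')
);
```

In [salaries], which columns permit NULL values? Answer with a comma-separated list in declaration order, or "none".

- hours: no NOT NULL constraint applies → nullable.
- budget: no NOT NULL constraint applies → nullable.
- start_date: UNIQUE does not imply NOT NULL → nullable.
- location: declared NOT NULL → not nullable.
- score: no NOT NULL constraint applies → nullable.
- salary_id: part of the PRIMARY KEY, which implies NOT NULL → not nullable.
- rate: no NOT NULL constraint applies → nullable.
- title: CHECK does not forbid NULL (a CHECK constraint passes when its expression is NULL) → nullable.

hours, budget, start_date, score, rate, title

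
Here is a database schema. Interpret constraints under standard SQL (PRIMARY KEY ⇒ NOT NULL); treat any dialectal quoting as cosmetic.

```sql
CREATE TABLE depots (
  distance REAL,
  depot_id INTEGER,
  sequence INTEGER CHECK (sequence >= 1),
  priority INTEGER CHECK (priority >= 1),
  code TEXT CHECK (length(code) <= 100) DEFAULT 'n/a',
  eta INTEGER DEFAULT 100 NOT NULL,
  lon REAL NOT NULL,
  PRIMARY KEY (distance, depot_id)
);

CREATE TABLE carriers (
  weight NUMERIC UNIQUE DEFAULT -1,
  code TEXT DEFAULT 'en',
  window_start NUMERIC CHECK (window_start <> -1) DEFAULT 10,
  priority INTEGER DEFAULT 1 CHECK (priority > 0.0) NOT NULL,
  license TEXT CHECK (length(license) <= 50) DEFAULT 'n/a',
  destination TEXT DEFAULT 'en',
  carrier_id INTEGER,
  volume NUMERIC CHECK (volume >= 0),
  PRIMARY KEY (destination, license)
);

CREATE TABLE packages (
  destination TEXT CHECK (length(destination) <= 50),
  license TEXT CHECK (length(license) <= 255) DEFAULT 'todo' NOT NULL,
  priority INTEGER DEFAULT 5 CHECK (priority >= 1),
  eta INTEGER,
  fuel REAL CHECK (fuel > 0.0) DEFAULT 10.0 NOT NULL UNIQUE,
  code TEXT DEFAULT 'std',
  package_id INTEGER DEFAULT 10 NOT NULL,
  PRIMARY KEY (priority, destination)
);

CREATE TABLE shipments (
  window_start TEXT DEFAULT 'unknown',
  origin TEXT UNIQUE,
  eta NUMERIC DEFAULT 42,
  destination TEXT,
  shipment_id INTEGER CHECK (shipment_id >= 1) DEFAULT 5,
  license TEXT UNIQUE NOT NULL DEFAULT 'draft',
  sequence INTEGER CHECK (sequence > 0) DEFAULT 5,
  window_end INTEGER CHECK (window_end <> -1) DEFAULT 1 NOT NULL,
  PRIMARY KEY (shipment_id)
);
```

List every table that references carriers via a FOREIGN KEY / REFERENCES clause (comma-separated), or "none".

none

No REFERENCES clause anywhere in the schema names carriers.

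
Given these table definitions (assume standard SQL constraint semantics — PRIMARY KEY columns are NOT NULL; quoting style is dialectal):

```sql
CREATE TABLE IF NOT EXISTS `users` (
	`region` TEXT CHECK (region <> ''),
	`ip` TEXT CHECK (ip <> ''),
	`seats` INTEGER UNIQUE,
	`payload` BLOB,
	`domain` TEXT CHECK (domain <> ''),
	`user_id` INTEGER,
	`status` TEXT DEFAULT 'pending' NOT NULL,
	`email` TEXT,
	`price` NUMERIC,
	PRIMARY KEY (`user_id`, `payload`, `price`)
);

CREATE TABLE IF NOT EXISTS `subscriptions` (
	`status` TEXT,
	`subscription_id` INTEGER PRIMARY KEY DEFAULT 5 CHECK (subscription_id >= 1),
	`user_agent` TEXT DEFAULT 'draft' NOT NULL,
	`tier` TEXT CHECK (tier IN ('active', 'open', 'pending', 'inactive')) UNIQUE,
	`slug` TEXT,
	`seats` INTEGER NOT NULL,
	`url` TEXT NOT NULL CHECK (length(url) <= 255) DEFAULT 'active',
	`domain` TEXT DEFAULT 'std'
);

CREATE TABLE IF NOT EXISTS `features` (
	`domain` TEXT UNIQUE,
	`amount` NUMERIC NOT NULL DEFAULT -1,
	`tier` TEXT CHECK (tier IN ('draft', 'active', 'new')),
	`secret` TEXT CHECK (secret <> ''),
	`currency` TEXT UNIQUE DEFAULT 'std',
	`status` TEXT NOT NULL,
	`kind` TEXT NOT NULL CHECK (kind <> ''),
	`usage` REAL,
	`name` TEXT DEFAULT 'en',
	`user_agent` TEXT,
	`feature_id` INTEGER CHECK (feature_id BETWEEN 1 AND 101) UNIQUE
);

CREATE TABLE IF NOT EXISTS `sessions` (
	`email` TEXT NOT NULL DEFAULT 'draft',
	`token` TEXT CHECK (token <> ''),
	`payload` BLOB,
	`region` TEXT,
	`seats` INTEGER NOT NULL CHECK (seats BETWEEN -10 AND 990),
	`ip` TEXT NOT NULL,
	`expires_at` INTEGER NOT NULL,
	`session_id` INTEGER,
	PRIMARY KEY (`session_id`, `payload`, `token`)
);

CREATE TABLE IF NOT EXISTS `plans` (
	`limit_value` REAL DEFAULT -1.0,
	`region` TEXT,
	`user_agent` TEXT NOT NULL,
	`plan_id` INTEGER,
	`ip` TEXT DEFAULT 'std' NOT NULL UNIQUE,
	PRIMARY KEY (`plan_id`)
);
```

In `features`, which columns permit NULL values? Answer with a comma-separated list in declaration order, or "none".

- domain: UNIQUE does not imply NOT NULL → nullable.
- amount: declared NOT NULL → not nullable.
- tier: CHECK does not forbid NULL (a CHECK constraint passes when its expression is NULL) → nullable.
- secret: CHECK does not forbid NULL (a CHECK constraint passes when its expression is NULL) → nullable.
- currency: UNIQUE does not imply NOT NULL → nullable.
- status: declared NOT NULL → not nullable.
- kind: declared NOT NULL → not nullable.
- usage: no NOT NULL constraint applies → nullable.
- name: DEFAULT only fills an omitted column; an explicit NULL is still allowed → nullable.
- user_agent: no NOT NULL constraint applies → nullable.
- feature_id: CHECK does not forbid NULL (a CHECK constraint passes when its expression is NULL) → nullable.

domain, tier, secret, currency, usage, name, user_agent, feature_id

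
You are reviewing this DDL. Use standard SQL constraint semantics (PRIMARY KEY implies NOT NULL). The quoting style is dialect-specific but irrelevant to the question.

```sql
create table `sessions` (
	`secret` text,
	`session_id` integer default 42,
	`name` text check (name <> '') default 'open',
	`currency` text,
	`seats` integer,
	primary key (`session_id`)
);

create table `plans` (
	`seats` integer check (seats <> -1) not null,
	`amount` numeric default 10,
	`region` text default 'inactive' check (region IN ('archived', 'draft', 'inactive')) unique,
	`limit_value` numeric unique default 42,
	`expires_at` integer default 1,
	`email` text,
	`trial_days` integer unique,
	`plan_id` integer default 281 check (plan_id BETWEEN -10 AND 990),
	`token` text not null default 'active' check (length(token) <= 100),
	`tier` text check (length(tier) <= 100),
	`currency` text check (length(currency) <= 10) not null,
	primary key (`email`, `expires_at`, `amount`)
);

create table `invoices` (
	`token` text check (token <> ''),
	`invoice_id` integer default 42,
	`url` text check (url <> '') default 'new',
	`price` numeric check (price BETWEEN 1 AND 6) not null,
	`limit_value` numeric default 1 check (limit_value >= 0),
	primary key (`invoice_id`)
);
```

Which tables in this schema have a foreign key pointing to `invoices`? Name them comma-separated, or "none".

none

No REFERENCES clause anywhere in the schema names invoices.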